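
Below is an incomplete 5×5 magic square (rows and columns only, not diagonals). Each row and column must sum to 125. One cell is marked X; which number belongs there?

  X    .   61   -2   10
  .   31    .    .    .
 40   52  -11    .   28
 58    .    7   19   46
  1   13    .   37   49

22

From row 3, 125 − (40 + 52 + (-11) + 28) gives (3,4) = 16.
Row 4 must total 125; the given cells sum to 130, so (4,2) = -5.
From row 5, 125 − (1 + 13 + 37 + 49) gives (5,3) = 25.
The remaining cell in column 2 is (1,2) = 125 − 91 = 34.
The remaining cell in column 3 is (2,3) = 125 − 82 = 43.
Column 4 must total 125; the given cells sum to 70, so (2,4) = 55.
Using column 5: 10 + 28 + 46 + 49 + ? → (2,5) = 125 − 133 = -8.
Row 1 must total 125; the given cells sum to 103, so (1,1) = 22.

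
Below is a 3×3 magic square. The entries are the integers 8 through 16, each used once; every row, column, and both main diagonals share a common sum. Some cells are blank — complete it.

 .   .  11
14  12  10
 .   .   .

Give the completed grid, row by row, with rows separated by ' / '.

9 16 11 / 14 12 10 / 13 8 15

The entries are 8 through 16, which sum to 108, so each line sums to 108/3 = 36.
Column 3: 11 + 10 + ? = 36, so (3,3) = 15.
The remaining cell in main diagonal is (1,1) = 36 − 27 = 9.
Anti-diagonal needs 36; the known cells sum to 23, so (3,1) = 13.
Row 1 must total 36; the given cells sum to 20, so (1,2) = 16.
The remaining cell in row 3 is (3,2) = 36 − 28 = 8.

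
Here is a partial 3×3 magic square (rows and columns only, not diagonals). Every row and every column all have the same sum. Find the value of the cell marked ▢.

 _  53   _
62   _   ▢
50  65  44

56

Row 3 is complete and sums to 159; that is the magic constant.
From column 1, 159 − (62 + 50) gives (1,1) = 47.
Column 2 needs 159; the known cells sum to 118, so (2,2) = 41.
Row 1 must total 159; the given cells sum to 100, so (1,3) = 59.
Using row 2: 62 + 41 + ? → (2,3) = 159 − 103 = 56.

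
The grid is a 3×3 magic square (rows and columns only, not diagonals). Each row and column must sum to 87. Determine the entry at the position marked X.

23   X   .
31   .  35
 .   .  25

37

From row 2, 87 − (31 + 35) gives (2,2) = 21.
Column 1 needs 87; the known cells sum to 54, so (3,1) = 33.
From column 3, 87 − (35 + 25) gives (1,3) = 27.
Using row 1: 23 + 27 + ? → (1,2) = 87 − 50 = 37.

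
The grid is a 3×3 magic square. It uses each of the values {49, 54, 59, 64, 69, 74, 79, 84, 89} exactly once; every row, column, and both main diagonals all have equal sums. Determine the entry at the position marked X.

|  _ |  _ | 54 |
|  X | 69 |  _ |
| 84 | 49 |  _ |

59

The 9 entries sum to 621, so each line sums to 621/3 = 207.
Row 3: 84 + 49 + ? = 207, so (3,3) = 74.
Using column 2: 69 + 49 + ? → (1,2) = 207 − 118 = 89.
Using column 3: 54 + 74 + ? → (2,3) = 207 − 128 = 79.
Using main diagonal: 69 + 74 + ? → (1,1) = 207 − 143 = 64.
The remaining cell in row 2 is (2,1) = 207 − 148 = 59.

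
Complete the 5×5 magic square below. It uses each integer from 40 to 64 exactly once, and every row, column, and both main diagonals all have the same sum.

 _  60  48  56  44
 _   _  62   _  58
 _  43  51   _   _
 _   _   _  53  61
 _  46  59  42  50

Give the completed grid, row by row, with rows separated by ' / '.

The entries are 40 through 64, which sum to 1300, so each line sums to 1300/5 = 260.
Row 1 must total 260; the given cells sum to 208, so (1,1) = 52.
Row 5 needs 260; the known cells sum to 197, so (5,1) = 63.
Column 3 must total 260; the given cells sum to 220, so (4,3) = 40.
Using column 5: 44 + 58 + 61 + 50 + ? → (3,5) = 260 − 213 = 47.
Main diagonal needs 260; the known cells sum to 206, so (2,2) = 54.
Column 2 needs 260; the known cells sum to 203, so (4,2) = 57.
From anti-diagonal, 260 − (44 + 51 + 57 + 63) gives (2,4) = 45.
From row 2, 260 − (54 + 62 + 45 + 58) gives (2,1) = 41.
Row 4 needs 260; the known cells sum to 211, so (4,1) = 49.
The remaining cell in column 1 is (3,1) = 260 − 205 = 55.
Column 4: 56 + 45 + 53 + 42 + ? = 260, so (3,4) = 64.

52 60 48 56 44 / 41 54 62 45 58 / 55 43 51 64 47 / 49 57 40 53 61 / 63 46 59 42 50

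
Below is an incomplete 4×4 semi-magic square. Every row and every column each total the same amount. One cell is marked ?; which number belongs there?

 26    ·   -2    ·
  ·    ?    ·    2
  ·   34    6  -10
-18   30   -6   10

-26

Row 4 is complete and sums to 16; that is the magic constant.
Row 3: 34 + 6 + (-10) + ? = 16, so (3,1) = -14.
Column 1: 26 + (-14) + (-18) + ? = 16, so (2,1) = 22.
Using column 3: -2 + 6 + (-6) + ? → (2,3) = 16 − (-2) = 18.
From column 4, 16 − (2 + (-10) + 10) gives (1,4) = 14.
Row 1: 26 + (-2) + 14 + ? = 16, so (1,2) = -22.
Using row 2: 22 + 18 + 2 + ? → (2,2) = 16 − 42 = -26.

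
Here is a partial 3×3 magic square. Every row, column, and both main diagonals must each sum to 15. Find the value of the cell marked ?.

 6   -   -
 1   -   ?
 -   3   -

Column 1: 6 + 1 + ? = 15, so (3,1) = 8.
Row 3 needs 15; the known cells sum to 11, so (3,3) = 4.
Main diagonal needs 15; the known cells sum to 10, so (2,2) = 5.
Anti-diagonal needs 15; the known cells sum to 13, so (1,3) = 2.
Row 1 needs 15; the known cells sum to 8, so (1,2) = 7.
Using row 2: 1 + 5 + ? → (2,3) = 15 − 6 = 9.

9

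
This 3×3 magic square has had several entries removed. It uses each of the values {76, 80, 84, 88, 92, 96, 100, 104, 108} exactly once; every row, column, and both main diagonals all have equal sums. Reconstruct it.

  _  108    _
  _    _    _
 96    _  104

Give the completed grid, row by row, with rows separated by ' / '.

The 9 entries sum to 828, so each line sums to 828/3 = 276.
The remaining cell in row 3 is (3,2) = 276 − 200 = 76.
Column 2 must total 276; the given cells sum to 184, so (2,2) = 92.
Main diagonal needs 276; the known cells sum to 196, so (1,1) = 80.
The remaining cell in anti-diagonal is (1,3) = 276 − 188 = 88.
Column 1 needs 276; the known cells sum to 176, so (2,1) = 100.
The remaining cell in column 3 is (2,3) = 276 − 192 = 84.

80 108 88 / 100 92 84 / 96 76 104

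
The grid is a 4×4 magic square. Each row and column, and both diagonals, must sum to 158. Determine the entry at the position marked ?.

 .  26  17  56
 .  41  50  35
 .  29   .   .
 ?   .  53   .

From row 1, 158 − (26 + 17 + 56) gives (1,1) = 59.
Using row 2: 41 + 50 + 35 + ? → (2,1) = 158 − 126 = 32.
Column 2 needs 158; the known cells sum to 96, so (4,2) = 62.
Using column 3: 17 + 50 + 53 + ? → (3,3) = 158 − 120 = 38.
Main diagonal must total 158; the given cells sum to 138, so (4,4) = 20.
Using anti-diagonal: 56 + 50 + 29 + ? → (4,1) = 158 − 135 = 23.

23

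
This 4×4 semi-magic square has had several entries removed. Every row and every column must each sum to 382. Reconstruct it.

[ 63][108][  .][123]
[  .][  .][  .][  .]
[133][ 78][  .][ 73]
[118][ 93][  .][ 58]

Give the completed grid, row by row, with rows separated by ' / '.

63 108 88 123 / 68 103 83 128 / 133 78 98 73 / 118 93 113 58

Using row 1: 63 + 108 + 123 + ? → (1,3) = 382 − 294 = 88.
The remaining cell in row 3 is (3,3) = 382 − 284 = 98.
Row 4 must total 382; the given cells sum to 269, so (4,3) = 113.
Column 1 needs 382; the known cells sum to 314, so (2,1) = 68.
The remaining cell in column 2 is (2,2) = 382 − 279 = 103.
The remaining cell in column 3 is (2,3) = 382 − 299 = 83.
Column 4 must total 382; the given cells sum to 254, so (2,4) = 128.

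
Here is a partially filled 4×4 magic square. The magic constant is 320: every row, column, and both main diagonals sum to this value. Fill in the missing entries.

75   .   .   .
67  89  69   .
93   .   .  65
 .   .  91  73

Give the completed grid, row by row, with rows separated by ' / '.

75 81 77 87 / 67 89 69 95 / 93 79 83 65 / 85 71 91 73

From row 2, 320 − (67 + 89 + 69) gives (2,4) = 95.
The remaining cell in column 1 is (4,1) = 320 − 235 = 85.
From column 4, 320 − (95 + 65 + 73) gives (1,4) = 87.
Main diagonal: 75 + 89 + 73 + ? = 320, so (3,3) = 83.
Anti-diagonal must total 320; the given cells sum to 241, so (3,2) = 79.
Row 4: 85 + 91 + 73 + ? = 320, so (4,2) = 71.
From column 2, 320 − (89 + 79 + 71) gives (1,2) = 81.
From column 3, 320 − (69 + 83 + 91) gives (1,3) = 77.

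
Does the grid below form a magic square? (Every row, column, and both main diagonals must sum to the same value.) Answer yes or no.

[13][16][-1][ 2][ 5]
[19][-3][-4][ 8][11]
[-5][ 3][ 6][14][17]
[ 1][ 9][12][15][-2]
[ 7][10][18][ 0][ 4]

No — row 3 sums to 35 but row 2 sums to 31.

Row 1: 13 + 16 + (-1) + 2 + 5 = 35.
Row 2: 19 + (-3) + (-4) + 8 + 11 = 31.
Row 3: -5 + 3 + 6 + 14 + 17 = 35.
Row 4: 1 + 9 + 12 + 15 + (-2) = 35.
Row 5: 7 + 10 + 18 + 0 + 4 = 39.
Column 1: 13 + 19 + (-5) + 1 + 7 = 35.
Column 2: 16 + (-3) + 3 + 9 + 10 = 35.
Column 3: -1 + (-4) + 6 + 12 + 18 = 31.
Column 4: 2 + 8 + 14 + 15 + 0 = 39.
Column 5: 5 + 11 + 17 + (-2) + 4 = 35.
Main diagonal: 13 + (-3) + 6 + 15 + 4 = 35.
Anti-diagonal: 5 + 8 + 6 + 9 + 7 = 35.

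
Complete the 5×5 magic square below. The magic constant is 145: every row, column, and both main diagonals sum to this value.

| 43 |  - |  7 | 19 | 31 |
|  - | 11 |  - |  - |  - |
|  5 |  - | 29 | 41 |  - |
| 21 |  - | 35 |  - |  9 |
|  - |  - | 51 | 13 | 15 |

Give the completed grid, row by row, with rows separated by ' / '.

Row 1 needs 145; the known cells sum to 100, so (1,2) = 45.
From column 3, 145 − (7 + 29 + 35 + 51) gives (2,3) = 23.
Main diagonal must total 145; the given cells sum to 98, so (4,4) = 47.
From row 4, 145 − (21 + 35 + 47 + 9) gives (4,2) = 33.
The remaining cell in column 4 is (2,4) = 145 − 120 = 25.
Anti-diagonal needs 145; the known cells sum to 118, so (5,1) = 27.
Row 5: 27 + 51 + 13 + 15 + ? = 145, so (5,2) = 39.
The remaining cell in column 1 is (2,1) = 145 − 96 = 49.
Column 2 must total 145; the given cells sum to 128, so (3,2) = 17.
Using row 2: 49 + 11 + 23 + 25 + ? → (2,5) = 145 − 108 = 37.
Row 3: 5 + 17 + 29 + 41 + ? = 145, so (3,5) = 53.

43 45 7 19 31 / 49 11 23 25 37 / 5 17 29 41 53 / 21 33 35 47 9 / 27 39 51 13 15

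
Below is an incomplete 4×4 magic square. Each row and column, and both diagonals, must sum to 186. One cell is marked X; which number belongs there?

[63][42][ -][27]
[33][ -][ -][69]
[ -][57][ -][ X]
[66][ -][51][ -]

From row 1, 186 − (63 + 42 + 27) gives (1,3) = 54.
From column 1, 186 − (63 + 33 + 66) gives (3,1) = 24.
Anti-diagonal must total 186; the given cells sum to 150, so (2,3) = 36.
From row 2, 186 − (33 + 36 + 69) gives (2,2) = 48.
Column 2 needs 186; the known cells sum to 147, so (4,2) = 39.
Using column 3: 54 + 36 + 51 + ? → (3,3) = 186 − 141 = 45.
Main diagonal needs 186; the known cells sum to 156, so (4,4) = 30.
Using row 3: 24 + 57 + 45 + ? → (3,4) = 186 − 126 = 60.

60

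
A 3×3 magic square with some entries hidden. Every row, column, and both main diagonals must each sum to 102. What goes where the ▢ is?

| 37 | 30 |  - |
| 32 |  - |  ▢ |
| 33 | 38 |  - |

36

Row 1: 37 + 30 + ? = 102, so (1,3) = 35.
Row 3: 33 + 38 + ? = 102, so (3,3) = 31.
From column 2, 102 − (30 + 38) gives (2,2) = 34.
From column 3, 102 − (35 + 31) gives (2,3) = 36.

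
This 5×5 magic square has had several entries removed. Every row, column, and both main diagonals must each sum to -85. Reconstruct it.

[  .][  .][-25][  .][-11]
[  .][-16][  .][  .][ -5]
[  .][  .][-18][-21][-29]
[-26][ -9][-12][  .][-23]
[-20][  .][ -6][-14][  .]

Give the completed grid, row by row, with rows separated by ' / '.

Row 4 must total -85; the given cells sum to -70, so (4,4) = -15.
The remaining cell in column 3 is (2,3) = -85 − (-61) = -24.
From column 5, -85 − (-11 + (-5) + (-29) + (-23)) gives (5,5) = -17.
Main diagonal needs -85; the known cells sum to -66, so (1,1) = -19.
Anti-diagonal: -11 + (-18) + (-9) + (-20) + ? = -85, so (2,4) = -27.
Row 2: -16 + (-24) + (-27) + (-5) + ? = -85, so (2,1) = -13.
Row 5 must total -85; the given cells sum to -57, so (5,2) = -28.
Column 1 needs -85; the known cells sum to -78, so (3,1) = -7.
From column 4, -85 − (-27 + (-21) + (-15) + (-14)) gives (1,4) = -8.
Using row 1: -19 + (-25) + (-8) + (-11) + ? → (1,2) = -85 − (-63) = -22.
Row 3 must total -85; the given cells sum to -75, so (3,2) = -10.

-19 -22 -25 -8 -11 / -13 -16 -24 -27 -5 / -7 -10 -18 -21 -29 / -26 -9 -12 -15 -23 / -20 -28 -6 -14 -17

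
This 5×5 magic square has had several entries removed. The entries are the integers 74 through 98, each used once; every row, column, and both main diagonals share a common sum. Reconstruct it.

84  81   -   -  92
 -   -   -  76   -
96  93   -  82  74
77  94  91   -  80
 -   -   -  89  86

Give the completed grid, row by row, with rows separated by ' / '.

84 81 78 95 92 / 90 87 79 76 98 / 96 93 85 82 74 / 77 94 91 88 80 / 83 75 97 89 86

The entries are 74 through 98, which sum to 2150, so each line sums to 2150/5 = 430.
Row 3: 96 + 93 + 82 + 74 + ? = 430, so (3,3) = 85.
From row 4, 430 − (77 + 94 + 91 + 80) gives (4,4) = 88.
Column 4: 76 + 82 + 88 + 89 + ? = 430, so (1,4) = 95.
The remaining cell in column 5 is (2,5) = 430 − 332 = 98.
Main diagonal: 84 + 85 + 88 + 86 + ? = 430, so (2,2) = 87.
Anti-diagonal must total 430; the given cells sum to 347, so (5,1) = 83.
From row 1, 430 − (84 + 81 + 95 + 92) gives (1,3) = 78.
Column 1 must total 430; the given cells sum to 340, so (2,1) = 90.
Using column 2: 81 + 87 + 93 + 94 + ? → (5,2) = 430 − 355 = 75.
Row 2 needs 430; the known cells sum to 351, so (2,3) = 79.
Row 5 must total 430; the given cells sum to 333, so (5,3) = 97.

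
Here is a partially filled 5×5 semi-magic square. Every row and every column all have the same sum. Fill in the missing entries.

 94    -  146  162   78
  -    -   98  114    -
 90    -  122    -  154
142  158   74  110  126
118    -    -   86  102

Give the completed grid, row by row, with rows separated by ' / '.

94 130 146 162 78 / 166 82 98 114 150 / 90 106 122 138 154 / 142 158 74 110 126 / 118 134 170 86 102

Row 4 is already complete: 142 + 158 + 74 + 110 + 126 = 610, so that is the magic constant.
The remaining cell in row 1 is (1,2) = 610 − 480 = 130.
Using column 1: 94 + 90 + 142 + 118 + ? → (2,1) = 610 − 444 = 166.
Column 3: 146 + 98 + 122 + 74 + ? = 610, so (5,3) = 170.
Column 4 needs 610; the known cells sum to 472, so (3,4) = 138.
Column 5 needs 610; the known cells sum to 460, so (2,5) = 150.
Row 2 must total 610; the given cells sum to 528, so (2,2) = 82.
Row 3: 90 + 122 + 138 + 154 + ? = 610, so (3,2) = 106.
Row 5 needs 610; the known cells sum to 476, so (5,2) = 134.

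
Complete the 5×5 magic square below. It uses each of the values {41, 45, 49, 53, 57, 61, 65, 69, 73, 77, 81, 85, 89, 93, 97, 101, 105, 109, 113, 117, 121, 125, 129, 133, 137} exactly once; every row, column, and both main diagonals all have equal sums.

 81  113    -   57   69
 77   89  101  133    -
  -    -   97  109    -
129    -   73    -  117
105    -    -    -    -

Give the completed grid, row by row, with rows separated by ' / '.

81 113 125 57 69 / 77 89 101 133 45 / 53 65 97 109 121 / 129 41 73 85 117 / 105 137 49 61 93

The 25 entries sum to 2225, so each line sums to 2225/5 = 445.
Row 1: 81 + 113 + 57 + 69 + ? = 445, so (1,3) = 125.
Row 2 needs 445; the known cells sum to 400, so (2,5) = 45.
Column 1 must total 445; the given cells sum to 392, so (3,1) = 53.
Using column 3: 125 + 101 + 97 + 73 + ? → (5,3) = 445 − 396 = 49.
Using anti-diagonal: 69 + 133 + 97 + 105 + ? → (4,2) = 445 − 404 = 41.
The remaining cell in row 4 is (4,4) = 445 − 360 = 85.
From column 4, 445 − (57 + 133 + 109 + 85) gives (5,4) = 61.
The remaining cell in main diagonal is (5,5) = 445 − 352 = 93.
The remaining cell in row 5 is (5,2) = 445 − 308 = 137.
Column 2 must total 445; the given cells sum to 380, so (3,2) = 65.
Column 5 needs 445; the known cells sum to 324, so (3,5) = 121.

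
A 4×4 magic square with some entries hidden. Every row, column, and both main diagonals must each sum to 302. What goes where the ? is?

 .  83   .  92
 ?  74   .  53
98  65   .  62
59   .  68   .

The remaining cell in row 3 is (3,3) = 302 − 225 = 77.
Column 2 needs 302; the known cells sum to 222, so (4,2) = 80.
Column 4 needs 302; the known cells sum to 207, so (4,4) = 95.
Main diagonal needs 302; the known cells sum to 246, so (1,1) = 56.
Using anti-diagonal: 92 + 65 + 59 + ? → (2,3) = 302 − 216 = 86.
Row 1: 56 + 83 + 92 + ? = 302, so (1,3) = 71.
Row 2 needs 302; the known cells sum to 213, so (2,1) = 89.

89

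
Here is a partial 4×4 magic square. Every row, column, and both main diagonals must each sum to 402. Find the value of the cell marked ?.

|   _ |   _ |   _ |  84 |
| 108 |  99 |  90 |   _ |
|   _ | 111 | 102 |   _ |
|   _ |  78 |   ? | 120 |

87

From row 2, 402 − (108 + 99 + 90) gives (2,4) = 105.
Column 2 needs 402; the known cells sum to 288, so (1,2) = 114.
Column 4: 84 + 105 + 120 + ? = 402, so (3,4) = 93.
Using main diagonal: 99 + 102 + 120 + ? → (1,1) = 402 − 321 = 81.
Anti-diagonal needs 402; the known cells sum to 285, so (4,1) = 117.
Row 1 must total 402; the given cells sum to 279, so (1,3) = 123.
The remaining cell in row 3 is (3,1) = 402 − 306 = 96.
Row 4 must total 402; the given cells sum to 315, so (4,3) = 87.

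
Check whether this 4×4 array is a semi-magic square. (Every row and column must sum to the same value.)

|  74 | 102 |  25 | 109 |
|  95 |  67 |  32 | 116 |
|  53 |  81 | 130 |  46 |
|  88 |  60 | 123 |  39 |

Yes

Row 1: 74 + 102 + 25 + 109 = 310.
Row 2: 95 + 67 + 32 + 116 = 310.
Row 3: 53 + 81 + 130 + 46 = 310.
Row 4: 88 + 60 + 123 + 39 = 310.
Column 1: 74 + 95 + 53 + 88 = 310.
Column 2: 102 + 67 + 81 + 60 = 310.
Column 3: 25 + 32 + 130 + 123 = 310.
Column 4: 109 + 116 + 46 + 39 = 310.
All lines sum to 310.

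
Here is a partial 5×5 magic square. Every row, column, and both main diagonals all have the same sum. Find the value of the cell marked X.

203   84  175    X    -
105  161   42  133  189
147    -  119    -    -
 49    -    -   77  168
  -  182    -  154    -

56

Row 2 is complete and sums to 630; that is the magic constant.
Column 1: 203 + 105 + 147 + 49 + ? = 630, so (5,1) = 126.
Main diagonal needs 630; the known cells sum to 560, so (5,5) = 70.
Row 5 needs 630; the known cells sum to 532, so (5,3) = 98.
Using column 3: 175 + 42 + 119 + 98 + ? → (4,3) = 630 − 434 = 196.
The remaining cell in row 4 is (4,2) = 630 − 490 = 140.
Column 2 needs 630; the known cells sum to 567, so (3,2) = 63.
Anti-diagonal must total 630; the given cells sum to 518, so (1,5) = 112.
Using row 1: 203 + 84 + 175 + 112 + ? → (1,4) = 630 − 574 = 56.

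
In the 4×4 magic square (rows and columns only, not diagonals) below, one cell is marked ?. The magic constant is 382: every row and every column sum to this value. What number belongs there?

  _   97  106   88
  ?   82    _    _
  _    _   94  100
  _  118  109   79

From row 1, 382 − (97 + 106 + 88) gives (1,1) = 91.
Row 4 needs 382; the known cells sum to 306, so (4,1) = 76.
Column 2: 97 + 82 + 118 + ? = 382, so (3,2) = 85.
The remaining cell in column 3 is (2,3) = 382 − 309 = 73.
Column 4 must total 382; the given cells sum to 267, so (2,4) = 115.
Using row 2: 82 + 73 + 115 + ? → (2,1) = 382 − 270 = 112.

112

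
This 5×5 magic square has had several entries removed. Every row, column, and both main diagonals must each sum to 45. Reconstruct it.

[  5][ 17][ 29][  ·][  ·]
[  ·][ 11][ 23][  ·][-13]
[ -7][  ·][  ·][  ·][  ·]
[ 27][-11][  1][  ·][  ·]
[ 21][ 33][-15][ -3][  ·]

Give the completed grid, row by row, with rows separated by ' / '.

5 17 29 -9 3 / -1 11 23 25 -13 / -7 -5 7 19 31 / 27 -11 1 13 15 / 21 33 -15 -3 9

Row 5 must total 45; the given cells sum to 36, so (5,5) = 9.
Column 1 needs 45; the known cells sum to 46, so (2,1) = -1.
The remaining cell in column 2 is (3,2) = 45 − 50 = -5.
Column 3 must total 45; the given cells sum to 38, so (3,3) = 7.
From main diagonal, 45 − (5 + 11 + 7 + 9) gives (4,4) = 13.
From row 2, 45 − (-1 + 11 + 23 + (-13)) gives (2,4) = 25.
From row 4, 45 − (27 + (-11) + 1 + 13) gives (4,5) = 15.
From anti-diagonal, 45 − (25 + 7 + (-11) + 21) gives (1,5) = 3.
Row 1 needs 45; the known cells sum to 54, so (1,4) = -9.
Column 4 needs 45; the known cells sum to 26, so (3,4) = 19.
Column 5: 3 + (-13) + 15 + 9 + ? = 45, so (3,5) = 31.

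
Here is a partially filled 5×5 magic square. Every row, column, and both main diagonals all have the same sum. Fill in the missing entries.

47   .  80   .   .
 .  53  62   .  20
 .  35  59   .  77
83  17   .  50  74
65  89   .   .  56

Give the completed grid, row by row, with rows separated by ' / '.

Main diagonal is already complete: 47 + 53 + 59 + 50 + 56 = 265, so that is the magic constant.
Using row 4: 83 + 17 + 50 + 74 + ? → (4,3) = 265 − 224 = 41.
Column 2: 53 + 35 + 17 + 89 + ? = 265, so (1,2) = 71.
The remaining cell in column 3 is (5,3) = 265 − 242 = 23.
The remaining cell in column 5 is (1,5) = 265 − 227 = 38.
Anti-diagonal must total 265; the given cells sum to 179, so (2,4) = 86.
Row 1: 47 + 71 + 80 + 38 + ? = 265, so (1,4) = 29.
Row 2 needs 265; the known cells sum to 221, so (2,1) = 44.
Row 5: 65 + 89 + 23 + 56 + ? = 265, so (5,4) = 32.
Using column 1: 47 + 44 + 83 + 65 + ? → (3,1) = 265 − 239 = 26.
Using column 4: 29 + 86 + 50 + 32 + ? → (3,4) = 265 − 197 = 68.

47 71 80 29 38 / 44 53 62 86 20 / 26 35 59 68 77 / 83 17 41 50 74 / 65 89 23 32 56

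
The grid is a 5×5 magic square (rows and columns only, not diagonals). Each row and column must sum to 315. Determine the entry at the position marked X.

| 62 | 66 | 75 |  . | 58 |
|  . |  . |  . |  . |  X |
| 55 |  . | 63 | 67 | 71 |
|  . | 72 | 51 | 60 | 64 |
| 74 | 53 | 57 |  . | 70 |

The remaining cell in row 1 is (1,4) = 315 − 261 = 54.
From row 3, 315 − (55 + 63 + 67 + 71) gives (3,2) = 59.
Row 4 must total 315; the given cells sum to 247, so (4,1) = 68.
The remaining cell in row 5 is (5,4) = 315 − 254 = 61.
The remaining cell in column 1 is (2,1) = 315 − 259 = 56.
Using column 2: 66 + 59 + 72 + 53 + ? → (2,2) = 315 − 250 = 65.
Column 3 must total 315; the given cells sum to 246, so (2,3) = 69.
Column 4 must total 315; the given cells sum to 242, so (2,4) = 73.
Column 5 must total 315; the given cells sum to 263, so (2,5) = 52.

52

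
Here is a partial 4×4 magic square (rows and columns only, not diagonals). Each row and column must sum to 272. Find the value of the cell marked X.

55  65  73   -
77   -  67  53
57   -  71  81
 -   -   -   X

59

Row 1 needs 272; the known cells sum to 193, so (1,4) = 79.
Row 2: 77 + 67 + 53 + ? = 272, so (2,2) = 75.
Row 3 must total 272; the given cells sum to 209, so (3,2) = 63.
From column 1, 272 − (55 + 77 + 57) gives (4,1) = 83.
From column 2, 272 − (65 + 75 + 63) gives (4,2) = 69.
Using column 3: 73 + 67 + 71 + ? → (4,3) = 272 − 211 = 61.
The remaining cell in column 4 is (4,4) = 272 − 213 = 59.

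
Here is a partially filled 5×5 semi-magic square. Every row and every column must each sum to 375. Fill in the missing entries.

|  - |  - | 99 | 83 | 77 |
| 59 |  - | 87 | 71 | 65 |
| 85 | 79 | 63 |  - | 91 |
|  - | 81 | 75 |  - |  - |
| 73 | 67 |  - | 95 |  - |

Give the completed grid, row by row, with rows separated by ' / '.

61 55 99 83 77 / 59 93 87 71 65 / 85 79 63 57 91 / 97 81 75 69 53 / 73 67 51 95 89

Row 2 must total 375; the given cells sum to 282, so (2,2) = 93.
Row 3 must total 375; the given cells sum to 318, so (3,4) = 57.
Using column 2: 93 + 79 + 81 + 67 + ? → (1,2) = 375 − 320 = 55.
The remaining cell in column 3 is (5,3) = 375 − 324 = 51.
Column 4: 83 + 71 + 57 + 95 + ? = 375, so (4,4) = 69.
Row 1 needs 375; the known cells sum to 314, so (1,1) = 61.
Using row 5: 73 + 67 + 51 + 95 + ? → (5,5) = 375 − 286 = 89.
Column 1: 61 + 59 + 85 + 73 + ? = 375, so (4,1) = 97.
Column 5 needs 375; the known cells sum to 322, so (4,5) = 53.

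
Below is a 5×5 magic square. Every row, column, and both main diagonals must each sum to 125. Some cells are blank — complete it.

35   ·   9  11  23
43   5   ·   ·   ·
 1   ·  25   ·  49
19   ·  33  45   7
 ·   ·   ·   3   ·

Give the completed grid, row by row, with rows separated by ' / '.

35 47 9 11 23 / 43 5 17 29 31 / 1 13 25 37 49 / 19 21 33 45 7 / 27 39 41 3 15

Row 1 needs 125; the known cells sum to 78, so (1,2) = 47.
Using row 4: 19 + 33 + 45 + 7 + ? → (4,2) = 125 − 104 = 21.
Column 1 must total 125; the given cells sum to 98, so (5,1) = 27.
Main diagonal must total 125; the given cells sum to 110, so (5,5) = 15.
Anti-diagonal needs 125; the known cells sum to 96, so (2,4) = 29.
From column 4, 125 − (11 + 29 + 45 + 3) gives (3,4) = 37.
Column 5: 23 + 49 + 7 + 15 + ? = 125, so (2,5) = 31.
Row 2 must total 125; the given cells sum to 108, so (2,3) = 17.
The remaining cell in row 3 is (3,2) = 125 − 112 = 13.
Column 2 needs 125; the known cells sum to 86, so (5,2) = 39.
Column 3 must total 125; the given cells sum to 84, so (5,3) = 41.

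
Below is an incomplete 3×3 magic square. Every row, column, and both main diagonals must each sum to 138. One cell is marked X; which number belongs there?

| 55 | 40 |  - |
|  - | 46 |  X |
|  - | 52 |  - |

58

Row 1 must total 138; the given cells sum to 95, so (1,3) = 43.
Using main diagonal: 55 + 46 + ? → (3,3) = 138 − 101 = 37.
Anti-diagonal needs 138; the known cells sum to 89, so (3,1) = 49.
Column 1: 55 + 49 + ? = 138, so (2,1) = 34.
Column 3: 43 + 37 + ? = 138, so (2,3) = 58.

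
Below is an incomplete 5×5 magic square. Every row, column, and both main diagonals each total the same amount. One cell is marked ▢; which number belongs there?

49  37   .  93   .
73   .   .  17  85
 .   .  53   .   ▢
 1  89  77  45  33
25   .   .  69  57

9

Row 4 is complete and sums to 245; that is the magic constant.
Using column 1: 49 + 73 + 1 + 25 + ? → (3,1) = 245 − 148 = 97.
The remaining cell in column 4 is (3,4) = 245 − 224 = 21.
Main diagonal needs 245; the known cells sum to 204, so (2,2) = 41.
Anti-diagonal needs 245; the known cells sum to 184, so (1,5) = 61.
Row 1: 49 + 37 + 93 + 61 + ? = 245, so (1,3) = 5.
The remaining cell in row 2 is (2,3) = 245 − 216 = 29.
From column 3, 245 − (5 + 29 + 53 + 77) gives (5,3) = 81.
Column 5 needs 245; the known cells sum to 236, so (3,5) = 9.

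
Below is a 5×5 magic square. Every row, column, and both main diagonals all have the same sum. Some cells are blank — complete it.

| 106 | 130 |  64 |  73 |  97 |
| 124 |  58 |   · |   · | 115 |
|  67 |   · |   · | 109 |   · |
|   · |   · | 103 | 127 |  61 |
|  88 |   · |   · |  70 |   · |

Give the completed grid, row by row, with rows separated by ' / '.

106 130 64 73 97 / 124 58 82 91 115 / 67 76 100 109 118 / 85 94 103 127 61 / 88 112 121 70 79

Row 1 is already complete: 106 + 130 + 64 + 73 + 97 = 470, so that is the magic constant.
Column 1 needs 470; the known cells sum to 385, so (4,1) = 85.
Column 4: 73 + 109 + 127 + 70 + ? = 470, so (2,4) = 91.
The remaining cell in row 2 is (2,3) = 470 − 388 = 82.
Row 4 must total 470; the given cells sum to 376, so (4,2) = 94.
Anti-diagonal must total 470; the given cells sum to 370, so (3,3) = 100.
Column 3 needs 470; the known cells sum to 349, so (5,3) = 121.
Main diagonal must total 470; the given cells sum to 391, so (5,5) = 79.
From row 5, 470 − (88 + 121 + 70 + 79) gives (5,2) = 112.
The remaining cell in column 2 is (3,2) = 470 − 394 = 76.
Column 5 must total 470; the given cells sum to 352, so (3,5) = 118.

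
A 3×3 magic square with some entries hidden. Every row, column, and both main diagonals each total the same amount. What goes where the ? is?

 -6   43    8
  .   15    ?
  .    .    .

Row 1 is complete and sums to 45; that is the magic constant.
The remaining cell in column 2 is (3,2) = 45 − 58 = -13.
Main diagonal must total 45; the given cells sum to 9, so (3,3) = 36.
Anti-diagonal: 8 + 15 + ? = 45, so (3,1) = 22.
Using column 1: -6 + 22 + ? → (2,1) = 45 − 16 = 29.
From column 3, 45 − (8 + 36) gives (2,3) = 1.

1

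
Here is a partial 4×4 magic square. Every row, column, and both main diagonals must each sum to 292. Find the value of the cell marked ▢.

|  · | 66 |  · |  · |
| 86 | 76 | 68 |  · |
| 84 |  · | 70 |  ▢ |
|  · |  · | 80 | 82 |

60

The remaining cell in row 2 is (2,4) = 292 − 230 = 62.
Using column 3: 68 + 70 + 80 + ? → (1,3) = 292 − 218 = 74.
Main diagonal: 76 + 70 + 82 + ? = 292, so (1,1) = 64.
Row 1 needs 292; the known cells sum to 204, so (1,4) = 88.
Column 1 needs 292; the known cells sum to 234, so (4,1) = 58.
Column 4: 88 + 62 + 82 + ? = 292, so (3,4) = 60.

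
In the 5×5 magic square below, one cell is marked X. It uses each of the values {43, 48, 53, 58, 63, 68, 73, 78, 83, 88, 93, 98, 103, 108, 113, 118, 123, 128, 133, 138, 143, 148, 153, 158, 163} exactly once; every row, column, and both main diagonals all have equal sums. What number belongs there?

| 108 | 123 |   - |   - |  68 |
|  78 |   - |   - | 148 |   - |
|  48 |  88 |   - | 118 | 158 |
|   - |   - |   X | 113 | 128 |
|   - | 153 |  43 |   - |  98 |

The 25 entries sum to 2575, so each line sums to 2575/5 = 515.
The remaining cell in row 3 is (3,3) = 515 − 412 = 103.
Column 5: 68 + 158 + 128 + 98 + ? = 515, so (2,5) = 63.
Using main diagonal: 108 + 103 + 113 + 98 + ? → (2,2) = 515 − 422 = 93.
The remaining cell in row 2 is (2,3) = 515 − 382 = 133.
Using column 2: 123 + 93 + 88 + 153 + ? → (4,2) = 515 − 457 = 58.
Using anti-diagonal: 68 + 148 + 103 + 58 + ? → (5,1) = 515 − 377 = 138.
The remaining cell in row 5 is (5,4) = 515 − 432 = 83.
Column 1: 108 + 78 + 48 + 138 + ? = 515, so (4,1) = 143.
Column 4: 148 + 118 + 113 + 83 + ? = 515, so (1,4) = 53.
The remaining cell in row 1 is (1,3) = 515 − 352 = 163.
From row 4, 515 − (143 + 58 + 113 + 128) gives (4,3) = 73.

73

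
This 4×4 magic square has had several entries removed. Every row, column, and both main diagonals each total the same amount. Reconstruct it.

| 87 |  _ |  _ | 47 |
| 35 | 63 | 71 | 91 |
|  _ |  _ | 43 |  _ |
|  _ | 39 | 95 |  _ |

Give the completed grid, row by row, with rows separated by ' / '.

87 75 51 47 / 35 63 71 91 / 79 83 43 55 / 59 39 95 67

Row 2 is already complete: 35 + 63 + 71 + 91 = 260, so that is the magic constant.
Column 3 needs 260; the known cells sum to 209, so (1,3) = 51.
From main diagonal, 260 − (87 + 63 + 43) gives (4,4) = 67.
From row 1, 260 − (87 + 51 + 47) gives (1,2) = 75.
The remaining cell in row 4 is (4,1) = 260 − 201 = 59.
Using column 1: 87 + 35 + 59 + ? → (3,1) = 260 − 181 = 79.
Using column 2: 75 + 63 + 39 + ? → (3,2) = 260 − 177 = 83.
From column 4, 260 − (47 + 91 + 67) gives (3,4) = 55.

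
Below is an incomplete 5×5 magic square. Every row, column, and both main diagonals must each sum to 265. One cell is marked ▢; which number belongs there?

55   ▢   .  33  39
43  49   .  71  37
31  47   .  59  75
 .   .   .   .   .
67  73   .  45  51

Row 2 must total 265; the given cells sum to 200, so (2,3) = 65.
The remaining cell in row 3 is (3,3) = 265 − 212 = 53.
Row 5 must total 265; the given cells sum to 236, so (5,3) = 29.
Column 1 must total 265; the given cells sum to 196, so (4,1) = 69.
Column 4 must total 265; the given cells sum to 208, so (4,4) = 57.
Using column 5: 39 + 37 + 75 + 51 + ? → (4,5) = 265 − 202 = 63.
Anti-diagonal needs 265; the known cells sum to 230, so (4,2) = 35.
The remaining cell in row 4 is (4,3) = 265 − 224 = 41.
The remaining cell in column 2 is (1,2) = 265 − 204 = 61.

61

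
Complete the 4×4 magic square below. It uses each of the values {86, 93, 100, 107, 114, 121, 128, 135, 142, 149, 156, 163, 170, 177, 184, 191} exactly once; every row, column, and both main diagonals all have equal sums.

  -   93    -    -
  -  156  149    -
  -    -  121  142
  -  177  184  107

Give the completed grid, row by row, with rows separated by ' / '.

170 93 100 191 / 135 156 149 114 / 163 128 121 142 / 86 177 184 107

The 16 entries sum to 2216, so each line sums to 2216/4 = 554.
Row 4 needs 554; the known cells sum to 468, so (4,1) = 86.
From column 2, 554 − (93 + 156 + 177) gives (3,2) = 128.
From column 3, 554 − (149 + 121 + 184) gives (1,3) = 100.
Using main diagonal: 156 + 121 + 107 + ? → (1,1) = 554 − 384 = 170.
Anti-diagonal must total 554; the given cells sum to 363, so (1,4) = 191.
Row 3: 128 + 121 + 142 + ? = 554, so (3,1) = 163.
Column 1: 170 + 163 + 86 + ? = 554, so (2,1) = 135.
The remaining cell in column 4 is (2,4) = 554 − 440 = 114.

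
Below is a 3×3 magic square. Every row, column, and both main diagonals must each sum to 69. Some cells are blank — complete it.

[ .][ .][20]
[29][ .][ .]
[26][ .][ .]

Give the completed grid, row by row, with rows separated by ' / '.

Column 1 must total 69; the given cells sum to 55, so (1,1) = 14.
Anti-diagonal needs 69; the known cells sum to 46, so (2,2) = 23.
Row 1: 14 + 20 + ? = 69, so (1,2) = 35.
The remaining cell in row 2 is (2,3) = 69 − 52 = 17.
The remaining cell in column 2 is (3,2) = 69 − 58 = 11.
Using column 3: 20 + 17 + ? → (3,3) = 69 − 37 = 32.

14 35 20 / 29 23 17 / 26 11 32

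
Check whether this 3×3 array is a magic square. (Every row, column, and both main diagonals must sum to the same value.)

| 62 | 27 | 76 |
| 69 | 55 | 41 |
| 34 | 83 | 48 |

Yes

Row 1: 62 + 27 + 76 = 165.
Row 2: 69 + 55 + 41 = 165.
Row 3: 34 + 83 + 48 = 165.
Column 1: 62 + 69 + 34 = 165.
Column 2: 27 + 55 + 83 = 165.
Column 3: 76 + 41 + 48 = 165.
Main diagonal: 62 + 55 + 48 = 165.
Anti-diagonal: 76 + 55 + 34 = 165.
All lines sum to 165.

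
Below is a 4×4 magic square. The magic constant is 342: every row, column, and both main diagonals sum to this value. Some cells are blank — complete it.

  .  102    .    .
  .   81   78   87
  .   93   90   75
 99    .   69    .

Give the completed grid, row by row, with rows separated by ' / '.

From row 2, 342 − (81 + 78 + 87) gives (2,1) = 96.
Row 3 must total 342; the given cells sum to 258, so (3,1) = 84.
From column 1, 342 − (96 + 84 + 99) gives (1,1) = 63.
From column 2, 342 − (102 + 81 + 93) gives (4,2) = 66.
From column 3, 342 − (78 + 90 + 69) gives (1,3) = 105.
The remaining cell in main diagonal is (4,4) = 342 − 234 = 108.
Using anti-diagonal: 78 + 93 + 99 + ? → (1,4) = 342 − 270 = 72.

63 102 105 72 / 96 81 78 87 / 84 93 90 75 / 99 66 69 108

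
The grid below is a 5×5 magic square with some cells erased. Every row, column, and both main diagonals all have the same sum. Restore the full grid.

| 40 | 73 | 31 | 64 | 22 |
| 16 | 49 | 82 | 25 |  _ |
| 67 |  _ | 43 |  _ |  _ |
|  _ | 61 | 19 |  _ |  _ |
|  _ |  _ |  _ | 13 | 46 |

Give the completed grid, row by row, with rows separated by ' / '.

Row 1 is already complete: 40 + 73 + 31 + 64 + 22 = 230, so that is the magic constant.
Row 2 needs 230; the known cells sum to 172, so (2,5) = 58.
From column 3, 230 − (31 + 82 + 43 + 19) gives (5,3) = 55.
Main diagonal: 40 + 49 + 43 + 46 + ? = 230, so (4,4) = 52.
Anti-diagonal: 22 + 25 + 43 + 61 + ? = 230, so (5,1) = 79.
Row 5: 79 + 55 + 13 + 46 + ? = 230, so (5,2) = 37.
Using column 1: 40 + 16 + 67 + 79 + ? → (4,1) = 230 − 202 = 28.
Column 2 must total 230; the given cells sum to 220, so (3,2) = 10.
From column 4, 230 − (64 + 25 + 52 + 13) gives (3,4) = 76.
Row 3 must total 230; the given cells sum to 196, so (3,5) = 34.
Using row 4: 28 + 61 + 19 + 52 + ? → (4,5) = 230 − 160 = 70.

40 73 31 64 22 / 16 49 82 25 58 / 67 10 43 76 34 / 28 61 19 52 70 / 79 37 55 13 46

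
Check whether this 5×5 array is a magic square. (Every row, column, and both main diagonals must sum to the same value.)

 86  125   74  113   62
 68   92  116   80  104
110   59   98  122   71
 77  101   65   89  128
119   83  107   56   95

Row 1: 86 + 125 + 74 + 113 + 62 = 460.
Row 2: 68 + 92 + 116 + 80 + 104 = 460.
Row 3: 110 + 59 + 98 + 122 + 71 = 460.
Row 4: 77 + 101 + 65 + 89 + 128 = 460.
Row 5: 119 + 83 + 107 + 56 + 95 = 460.
Column 1: 86 + 68 + 110 + 77 + 119 = 460.
Column 2: 125 + 92 + 59 + 101 + 83 = 460.
Column 3: 74 + 116 + 98 + 65 + 107 = 460.
Column 4: 113 + 80 + 122 + 89 + 56 = 460.
Column 5: 62 + 104 + 71 + 128 + 95 = 460.
Main diagonal: 86 + 92 + 98 + 89 + 95 = 460.
Anti-diagonal: 62 + 80 + 98 + 101 + 119 = 460.
All lines sum to 460.

Yes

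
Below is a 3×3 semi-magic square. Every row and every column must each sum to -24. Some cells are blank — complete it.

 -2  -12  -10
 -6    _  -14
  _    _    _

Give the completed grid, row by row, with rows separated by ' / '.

-2 -12 -10 / -6 -4 -14 / -16 -8 0

The remaining cell in row 2 is (2,2) = -24 − (-20) = -4.
From column 1, -24 − (-2 + (-6)) gives (3,1) = -16.
From column 2, -24 − (-12 + (-4)) gives (3,2) = -8.
Column 3 must total -24; the given cells sum to -24, so (3,3) = 0.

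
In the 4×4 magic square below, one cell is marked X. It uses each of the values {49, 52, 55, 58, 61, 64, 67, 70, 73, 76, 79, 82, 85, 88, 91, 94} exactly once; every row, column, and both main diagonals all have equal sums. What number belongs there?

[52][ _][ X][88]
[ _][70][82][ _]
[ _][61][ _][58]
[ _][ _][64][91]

The 16 entries sum to 1144, so each line sums to 1144/4 = 286.
Column 4 needs 286; the known cells sum to 237, so (2,4) = 49.
Main diagonal needs 286; the known cells sum to 213, so (3,3) = 73.
Anti-diagonal: 88 + 82 + 61 + ? = 286, so (4,1) = 55.
Row 2 must total 286; the given cells sum to 201, so (2,1) = 85.
The remaining cell in row 3 is (3,1) = 286 − 192 = 94.
Using row 4: 55 + 64 + 91 + ? → (4,2) = 286 − 210 = 76.
Using column 2: 70 + 61 + 76 + ? → (1,2) = 286 − 207 = 79.
From column 3, 286 − (82 + 73 + 64) gives (1,3) = 67.

67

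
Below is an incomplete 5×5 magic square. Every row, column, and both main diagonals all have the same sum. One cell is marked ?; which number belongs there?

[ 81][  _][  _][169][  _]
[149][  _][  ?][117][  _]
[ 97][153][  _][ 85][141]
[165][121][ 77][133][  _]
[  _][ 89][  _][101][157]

161

Column 4 is complete and sums to 605; that is the magic constant.
Row 3: 97 + 153 + 85 + 141 + ? = 605, so (3,3) = 129.
The remaining cell in row 4 is (4,5) = 605 − 496 = 109.
Column 1 must total 605; the given cells sum to 492, so (5,1) = 113.
Using main diagonal: 81 + 129 + 133 + 157 + ? → (2,2) = 605 − 500 = 105.
The remaining cell in anti-diagonal is (1,5) = 605 − 480 = 125.
From row 5, 605 − (113 + 89 + 101 + 157) gives (5,3) = 145.
The remaining cell in column 2 is (1,2) = 605 − 468 = 137.
Using column 5: 125 + 141 + 109 + 157 + ? → (2,5) = 605 − 532 = 73.
Row 1 needs 605; the known cells sum to 512, so (1,3) = 93.
Using row 2: 149 + 105 + 117 + 73 + ? → (2,3) = 605 − 444 = 161.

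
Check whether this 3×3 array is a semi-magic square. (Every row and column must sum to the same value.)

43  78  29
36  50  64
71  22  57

Yes

Row 1: 43 + 78 + 29 = 150.
Row 2: 36 + 50 + 64 = 150.
Row 3: 71 + 22 + 57 = 150.
Column 1: 43 + 36 + 71 = 150.
Column 2: 78 + 50 + 22 = 150.
Column 3: 29 + 64 + 57 = 150.
All lines sum to 150.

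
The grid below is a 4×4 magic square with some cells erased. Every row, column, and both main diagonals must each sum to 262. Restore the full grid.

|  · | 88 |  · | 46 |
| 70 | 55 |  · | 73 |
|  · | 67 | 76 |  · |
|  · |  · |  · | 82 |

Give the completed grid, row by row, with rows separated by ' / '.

49 88 79 46 / 70 55 64 73 / 58 67 76 61 / 85 52 43 82

From row 2, 262 − (70 + 55 + 73) gives (2,3) = 64.
Column 2 must total 262; the given cells sum to 210, so (4,2) = 52.
Column 4: 46 + 73 + 82 + ? = 262, so (3,4) = 61.
Main diagonal needs 262; the known cells sum to 213, so (1,1) = 49.
The remaining cell in anti-diagonal is (4,1) = 262 − 177 = 85.
From row 1, 262 − (49 + 88 + 46) gives (1,3) = 79.
Row 3: 67 + 76 + 61 + ? = 262, so (3,1) = 58.
The remaining cell in row 4 is (4,3) = 262 − 219 = 43.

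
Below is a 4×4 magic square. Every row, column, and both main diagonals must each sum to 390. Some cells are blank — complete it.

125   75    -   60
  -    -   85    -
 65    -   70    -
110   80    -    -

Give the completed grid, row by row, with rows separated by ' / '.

125 75 130 60 / 90 100 85 115 / 65 135 70 120 / 110 80 105 95

Row 1 needs 390; the known cells sum to 260, so (1,3) = 130.
Column 1 needs 390; the known cells sum to 300, so (2,1) = 90.
Column 3 must total 390; the given cells sum to 285, so (4,3) = 105.
Using anti-diagonal: 60 + 85 + 110 + ? → (3,2) = 390 − 255 = 135.
The remaining cell in row 3 is (3,4) = 390 − 270 = 120.
Row 4: 110 + 80 + 105 + ? = 390, so (4,4) = 95.
Column 2 must total 390; the given cells sum to 290, so (2,2) = 100.
From column 4, 390 − (60 + 120 + 95) gives (2,4) = 115.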